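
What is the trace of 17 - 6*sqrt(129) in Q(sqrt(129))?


Tr(a + b*sqrt(d)) = (a + b*sqrt(d)) + (a - b*sqrt(d)) = 2a
= 2 * (17)
= 34

34


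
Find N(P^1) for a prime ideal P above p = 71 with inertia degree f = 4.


N(P^a) = p^(a*f)
= 71^(1*4)
= 71^4
= 25411681

25411681


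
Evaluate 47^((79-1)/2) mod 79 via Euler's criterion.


p = 79 is prime and the exponent is (p-1)/2 = 39, so by Euler's criterion 47^39 = (47/79) = +1 or -1 mod 79.
Compute by square-and-multiply:
  39 = 32 + 4 + 2 + 1 (binary 100111)
  Repeated squaring mod 79: 47^1 = 47, 47^2 = 76, 47^4 = 9, 47^8 = 2, 47^16 = 4, 47^32 = 16
  47^39 = 47^32 * 47^4 * 47^2 * 47^1 = 16 * 9 * 76 * 47 mod 79
    16 * 9 = 144 = 65 mod 79
    65 * 76 = 4940 = 42 mod 79
    42 * 47 = 1974 = 78 mod 79
  47^39 = 78 mod 79
Result 78 = p - 1 = -1 mod 79: 47 is a quadratic non-residue mod 79. As a residue in [0, p-1] the value is 78.
47^39 mod 79 = 78

78


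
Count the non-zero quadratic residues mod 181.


For prime p, the number of non-zero quadratic residues is (p-1)/2.
= (181-1)/2
= 90

90


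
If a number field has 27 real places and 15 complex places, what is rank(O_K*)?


By Dirichlet's unit theorem:
rank = r1 + r2 - 1
= 27 + 15 - 1
= 41

41


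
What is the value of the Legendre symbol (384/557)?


p = 557 is prime, so compute (384/557) with the reciprocity algorithm (Jacobi-symbol steps: pull out 2s via (2/n), flip via reciprocity, reduce):
  pull out 2: (2/557) = -1  (since 557 mod 8 = 5)
  pull out 2: (2/557) = -1  (since 557 mod 8 = 5)
  pull out 2: (2/557) = -1  (since 557 mod 8 = 5)
  pull out 2: (2/557) = -1  (since 557 mod 8 = 5)
  pull out 2: (2/557) = -1  (since 557 mod 8 = 5)
  pull out 2: (2/557) = -1  (since 557 mod 8 = 5)
  pull out 2: (2/557) = -1  (since 557 mod 8 = 5)
  reciprocity: (3/557) -> +(557/3)
  reduce: (2/3)
  pull out 2: (2/3) = -1  (since 3 mod 8 = 3)
  (1/3) = 1
Product of signs = 1
(384/557) = 1

1


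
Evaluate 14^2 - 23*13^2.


x^2 - d*y^2
= 14^2 - 23*13^2
= 196 - 3887
= -3691

-3691


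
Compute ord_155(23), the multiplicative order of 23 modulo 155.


We want ord_155(23), the smallest k >= 1 with 23^k = 1 mod 155.
n = 155 = 5 * 31, phi(155) = 120; the order divides phi(n).
Divisors of 120: 1, 2, 3, 4, 5, 6, 8, 10, 12, 15, 20, 24, 30, 40, 60, 120
Repeated squaring mod 155: 23^1 = 23, 23^2 = 64, 23^4 = 66, 23^8 = 16, 23^16 = 101, 23^32 = 126, 23^64 = 66
Test divisors in increasing order:
  k=1: 23^1 = 23 mod 155
  k=2: 23^2 = 64 mod 155
  k=3: 23^3 = 64 * 23 = 77 mod 155
  k=4: 23^4 = 66 mod 155
  k=5: 23^5 = 66 * 23 = 123 mod 155
  k=6: 23^6 = 66 * 64 = 39 mod 155
  k=8: 23^8 = 16 mod 155
  k=10: 23^10 = 16 * 64 = 94 mod 155
  k=12: 23^12 = 16 * 66 = 126 mod 155
  k=15: 23^15 = 16 * 66 * 64 * 23 = 92 mod 155
  k=20: 23^20 = 101 * 66 = 1 mod 155  <- first divisor giving 1
Order = 20

20


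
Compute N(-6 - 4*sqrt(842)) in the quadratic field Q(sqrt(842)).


N(a + b*sqrt(d)) = a^2 - d*b^2
= (-6)^2 - (842)*(-4)^2
= 36 - 13472
= -13436

-13436


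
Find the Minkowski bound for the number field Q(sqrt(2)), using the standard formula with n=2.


d = 2, d mod 4 = 2, so disc(K) = 4d = 8; |disc(K)| = 8
Real quadratic field, so n = 2, s = r2 = 0, r1 = 2
M = (n!/n^n) * (4/pi)^s * sqrt(|disc(K)|) = (2!/2^2) * (4/pi)^0 * sqrt(8)
= 0.5 * 1.000000 * 2.828427
= 1.4142

1.4142


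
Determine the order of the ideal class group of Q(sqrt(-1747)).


K = Q(sqrt(-1747)). d mod 4 = 1, so D = disc(K) = d = -1747
h(K) equals the number of primitive reduced positive-definite forms (a, b, c) = a*x^2 + b*x*y + c*y^2 with b^2 - 4ac = D,
where reduced means |b| <= a <= c, with b >= 0 whenever |b| = a or a = c, and primitive means gcd(a, b, c) = 1.
Reduced forces 3a^2 <= |D| = 1747, so 1 <= a <= 24; b must have the parity of D, and c = (b^2 - D)/(4a) must be an integer >= a.
Enumerate a = 1..24, b in [-a, a]:
  a=1: (1, 1, 437)  [1]
  a=2..16: none
  a=17: (17, -15, 29), (17, 15, 29)  [2]
  a=18: none
  a=19: (19, -1, 23), (19, 1, 23)  [2]
  a=20..24: none
Total reduced forms: 1 + 2 + 2 = 5
h = 5

5


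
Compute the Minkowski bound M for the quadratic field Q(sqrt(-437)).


d = -437, d mod 4 = 3, so disc(K) = 4d = -1748; |disc(K)| = 1748
Imaginary quadratic field, so n = 2, s = r2 = 1, r1 = 0
M = (n!/n^n) * (4/pi)^s * sqrt(|disc(K)|) = (2!/2^2) * (4/pi)^1 * sqrt(1748)
= 0.5 * 1.273240 * 41.809090
= 26.6165

26.6165


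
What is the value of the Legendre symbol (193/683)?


p = 683 is prime, so compute (193/683) with the reciprocity algorithm (Jacobi-symbol steps: pull out 2s via (2/n), flip via reciprocity, reduce):
  reciprocity: (193/683) -> +(683/193)
  reduce: (104/193)
  pull out 2: (2/193) = +1  (since 193 mod 8 = 1)
  pull out 2: (2/193) = +1  (since 193 mod 8 = 1)
  pull out 2: (2/193) = +1  (since 193 mod 8 = 1)
  reciprocity: (13/193) -> +(193/13)
  reduce: (11/13)
  reciprocity: (11/13) -> +(13/11)
  reduce: (2/11)
  pull out 2: (2/11) = -1  (since 11 mod 8 = 3)
  (1/11) = 1
Product of signs = -1
(193/683) = -1

-1


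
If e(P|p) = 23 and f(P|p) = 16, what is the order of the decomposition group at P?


|D_P| = e * f
= 23 * 16
= 368

368


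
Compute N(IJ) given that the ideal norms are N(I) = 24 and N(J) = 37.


N(IJ) = N(I) * N(J)
= 24 * 37
= 888

888


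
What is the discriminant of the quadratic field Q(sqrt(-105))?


For K = Q(sqrt(d)) with d squarefree: disc(K) = d if d = 1 mod 4, and disc(K) = 4d if d = 2 or 3 mod 4.
Here d = -105, and d mod 4 = 3.
d = 3 mod 4, not 1 (O_K = Z[sqrt(d)]), so disc(K) = 4d = 4 * (-105) = -420

-420


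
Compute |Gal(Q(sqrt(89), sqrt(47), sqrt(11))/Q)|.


The 3 square roots of distinct primes are multiplicatively independent over Q,
so [K:Q] = 2^3 and Gal(K/Q) is isomorphic to (Z/2Z)^3.
|Gal| = 2^3 = 8

8


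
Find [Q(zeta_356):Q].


The degree equals Euler's totient phi(356).
356 = 2^2 * 89
phi(356) = 176

176


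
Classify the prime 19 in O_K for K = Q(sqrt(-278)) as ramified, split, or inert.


K = Q(sqrt(-278)). Since d mod 4 = 2, disc(K) = -1112.
Check p | disc: -1112 mod 19 = 9.
p does not divide disc. Compute Legendre symbol (d/p):
7^((19-1)/2) mod 19 = 1
(d/p) = 1, so p splits: (p) = P*P' with e=1, f=1, g=2.
Therefore p is split.

split


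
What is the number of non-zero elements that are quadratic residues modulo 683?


For prime p, the number of non-zero quadratic residues is (p-1)/2.
= (683-1)/2
= 341

341


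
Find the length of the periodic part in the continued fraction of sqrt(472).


Run the CF algorithm for sqrt(472).
a_0 = floor(sqrt(472)) = 21; set m_0=0, q_0=1.
Recurrence: m' = q*a - m,  q' = (d - m'^2)/q,  a' = floor((a_0 + m')/q').
  step 1: m=21, q=31, a=1
  step 2: m=10, q=12, a=2
  step 3: m=14, q=23, a=1
  step 4: m=9, q=17, a=1
  step 5: m=8, q=24, a=1
  step 6: m=16, q=9, a=4
  step 7: m=20, q=8, a=5
  step 8: m=20, q=9, a=4
  step 9: m=16, q=24, a=1
  step 10: m=8, q=17, a=1
  step 11: m=9, q=23, a=1
  step 12: m=14, q=12, a=2
  step 13: m=10, q=31, a=1
  step 14: m=21, q=1, a=42
a_14 = 2*a_0 = 42, so the period closes here.
sqrt(472) = [21; 1, 2, 1, 1, 1, 4, 5, 4, 1, 1, 1, 2, 1, 42]
Period length = 14

14


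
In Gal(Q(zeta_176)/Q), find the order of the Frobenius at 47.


The Frobenius at p in Gal(Q(zeta_n)/Q) = (Z/nZ)* is the class of p, so its order is ord_176(47), the smallest k >= 1 with 47^k = 1 mod 176.
n = 176 = 2^4 * 11, phi(176) = 80; the order divides phi(n).
Divisors of 80: 1, 2, 4, 5, 8, 10, 16, 20, 40, 80
Repeated squaring mod 176: 47^1 = 47, 47^2 = 97, 47^4 = 81, 47^8 = 49, 47^16 = 113, 47^32 = 97, 47^64 = 81
Test divisors in increasing order:
  k=1: 47^1 = 47 mod 176
  k=2: 47^2 = 97 mod 176
  k=4: 47^4 = 81 mod 176
  k=5: 47^5 = 81 * 47 = 111 mod 176
  k=8: 47^8 = 49 mod 176
  k=10: 47^10 = 49 * 97 = 1 mod 176  <- first divisor giving 1
Order = 10

10


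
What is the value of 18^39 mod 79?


p = 79 is prime and the exponent is (p-1)/2 = 39, so by Euler's criterion 18^39 = (18/79) = +1 or -1 mod 79.
Compute by square-and-multiply:
  39 = 32 + 4 + 2 + 1 (binary 100111)
  Repeated squaring mod 79: 18^1 = 18, 18^2 = 8, 18^4 = 64, 18^8 = 67, 18^16 = 65, 18^32 = 38
  18^39 = 18^32 * 18^4 * 18^2 * 18^1 = 38 * 64 * 8 * 18 mod 79
    38 * 64 = 2432 = 62 mod 79
    62 * 8 = 496 = 22 mod 79
    22 * 18 = 396 = 1 mod 79
  18^39 = 1 mod 79
Result 1: 18 is a quadratic residue mod 79.
18^39 mod 79 = 1

1


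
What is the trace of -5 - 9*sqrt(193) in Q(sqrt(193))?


Tr(a + b*sqrt(d)) = (a + b*sqrt(d)) + (a - b*sqrt(d)) = 2a
= 2 * (-5)
= -10

-10


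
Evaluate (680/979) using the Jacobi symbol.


Compute (680/979) via quadratic reciprocity:
  pull out 2: (2/979) = -1  (since 979 mod 8 = 3)
  pull out 2: (2/979) = -1  (since 979 mod 8 = 3)
  pull out 2: (2/979) = -1  (since 979 mod 8 = 3)
  reciprocity: (85/979) -> +(979/85)
  reduce: (44/85)
  pull out 2: (2/85) = -1  (since 85 mod 8 = 5)
  pull out 2: (2/85) = -1  (since 85 mod 8 = 5)
  reciprocity: (11/85) -> +(85/11)
  reduce: (8/11)
  pull out 2: (2/11) = -1  (since 11 mod 8 = 3)
  pull out 2: (2/11) = -1  (since 11 mod 8 = 3)
  pull out 2: (2/11) = -1  (since 11 mod 8 = 3)
  (1/11) = 1
Product of signs = 1

1


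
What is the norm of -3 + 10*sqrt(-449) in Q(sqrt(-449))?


N(a + b*sqrt(d)) = a^2 - d*b^2
= (-3)^2 - (-449)*(10)^2
= 9 + 44900
= 44909

44909


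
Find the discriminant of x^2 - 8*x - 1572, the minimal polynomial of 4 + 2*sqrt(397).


The element 4 + 2*sqrt(397) has minimal polynomial:
x^2 - 8*x - 1572
Discriminant = (-8)^2 - 4*(-1572)
= 64 + 6288
= 6352

6352


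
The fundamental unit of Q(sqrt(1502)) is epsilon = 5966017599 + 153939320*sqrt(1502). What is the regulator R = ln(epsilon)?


epsilon = 5966017599 + 153939320*sqrt(1502)
= 1.1932e+10
R = ln(1.1932e+10)
= 23.2025

23.2025


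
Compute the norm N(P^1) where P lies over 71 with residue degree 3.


N(P^a) = p^(a*f)
= 71^(1*3)
= 71^3
= 357911

357911


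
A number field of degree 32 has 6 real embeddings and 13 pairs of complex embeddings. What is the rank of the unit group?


By Dirichlet's unit theorem:
rank = r1 + r2 - 1
= 6 + 13 - 1
= 18

18


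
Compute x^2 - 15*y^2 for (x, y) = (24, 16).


x^2 - d*y^2
= 24^2 - 15*16^2
= 576 - 3840
= -3264

-3264


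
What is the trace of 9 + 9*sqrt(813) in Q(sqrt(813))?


Tr(a + b*sqrt(d)) = (a + b*sqrt(d)) + (a - b*sqrt(d)) = 2a
= 2 * (9)
= 18

18


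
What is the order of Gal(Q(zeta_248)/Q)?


|Gal(Q(zeta_248)/Q)| = phi(248)
= 120

120


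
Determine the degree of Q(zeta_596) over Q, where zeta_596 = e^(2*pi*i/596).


The degree equals Euler's totient phi(596).
596 = 2^2 * 149
phi(596) = 296

296


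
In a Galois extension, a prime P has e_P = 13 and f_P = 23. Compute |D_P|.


|D_P| = e * f
= 13 * 23
= 299

299


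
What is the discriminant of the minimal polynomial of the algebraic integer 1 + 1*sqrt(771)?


The element 1 + 1*sqrt(771) has minimal polynomial:
x^2 - 2*x - 770
Discriminant = (-2)^2 - 4*(-770)
= 4 + 3080
= 3084

3084


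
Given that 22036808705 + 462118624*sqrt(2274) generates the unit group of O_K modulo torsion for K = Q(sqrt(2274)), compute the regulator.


epsilon = 22036808705 + 462118624*sqrt(2274)
= 4.4074e+10
R = ln(4.4074e+10)
= 24.5091

24.5091


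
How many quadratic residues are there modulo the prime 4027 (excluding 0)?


For prime p, the number of non-zero quadratic residues is (p-1)/2.
= (4027-1)/2
= 2013

2013


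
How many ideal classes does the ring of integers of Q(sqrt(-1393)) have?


K = Q(sqrt(-1393)). d mod 4 = 3, so D = disc(K) = 4d = -5572
h(K) equals the number of primitive reduced positive-definite forms (a, b, c) = a*x^2 + b*x*y + c*y^2 with b^2 - 4ac = D,
where reduced means |b| <= a <= c, with b >= 0 whenever |b| = a or a = c, and primitive means gcd(a, b, c) = 1.
Reduced forces 3a^2 <= |D| = 5572, so 1 <= a <= 43; b must have the parity of D, and c = (b^2 - D)/(4a) must be an integer >= a.
Enumerate a = 1..43, b in [-a, a]:
  a=1: (1, 0, 1393)  [1]
  a=2: (2, 2, 697)  [1]
  a=3..6: none
  a=7: (7, 0, 199)  [1]
  a=8..10: none
  a=11: (11, -4, 127), (11, 4, 127)  [2]
  a=12..13: none
  a=14: (14, 14, 103)  [1]
  a=15..16: none
  a=17: (17, -2, 82), (17, 2, 82)  [2]
  a=18..21: none
  a=22: (22, -18, 67), (22, 18, 67)  [2]
  a=23..28: none
  a=29: (29, -24, 53), (29, 24, 53)  [2]
  a=30: none
  a=31: (31, -16, 47), (31, 16, 47)  [2]
  a=32..33: none
  a=34: (34, -2, 41), (34, 2, 41)  [2]
  a=35..43: none
Total reduced forms: 1 + 1 + 1 + 2 + 1 + 2 + 2 + 2 + 2 + 2 = 16
h = 16

16


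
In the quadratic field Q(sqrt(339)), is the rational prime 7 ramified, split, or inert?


K = Q(sqrt(339)). Since d mod 4 = 3, disc(K) = 1356.
Check p | disc: 1356 mod 7 = 5.
p does not divide disc. Compute Legendre symbol (d/p):
3^((7-1)/2) mod 7 = -1
(d/p) = -1, so p is inert: (p) stays prime with e=1, f=2, g=1.
Therefore p is inert.

inert


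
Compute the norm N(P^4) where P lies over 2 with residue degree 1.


N(P^a) = p^(a*f)
= 2^(4*1)
= 2^4
= 16

16


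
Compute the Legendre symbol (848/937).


p = 937 is prime, so compute (848/937) with the reciprocity algorithm (Jacobi-symbol steps: pull out 2s via (2/n), flip via reciprocity, reduce):
  pull out 2: (2/937) = +1  (since 937 mod 8 = 1)
  pull out 2: (2/937) = +1  (since 937 mod 8 = 1)
  pull out 2: (2/937) = +1  (since 937 mod 8 = 1)
  pull out 2: (2/937) = +1  (since 937 mod 8 = 1)
  reciprocity: (53/937) -> +(937/53)
  reduce: (36/53)
  pull out 2: (2/53) = -1  (since 53 mod 8 = 5)
  pull out 2: (2/53) = -1  (since 53 mod 8 = 5)
  reciprocity: (9/53) -> +(53/9)
  reduce: (8/9)
  pull out 2: (2/9) = +1  (since 9 mod 8 = 1)
  pull out 2: (2/9) = +1  (since 9 mod 8 = 1)
  pull out 2: (2/9) = +1  (since 9 mod 8 = 1)
  (1/9) = 1
Product of signs = 1
(848/937) = 1

1


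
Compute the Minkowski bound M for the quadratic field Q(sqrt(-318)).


d = -318, d mod 4 = 2, so disc(K) = 4d = -1272; |disc(K)| = 1272
Imaginary quadratic field, so n = 2, s = r2 = 1, r1 = 0
M = (n!/n^n) * (4/pi)^s * sqrt(|disc(K)|) = (2!/2^2) * (4/pi)^1 * sqrt(1272)
= 0.5 * 1.273240 * 35.665109
= 22.7051

22.7051


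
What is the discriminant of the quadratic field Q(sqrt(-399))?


For K = Q(sqrt(d)) with d squarefree: disc(K) = d if d = 1 mod 4, and disc(K) = 4d if d = 2 or 3 mod 4.
Here d = -399, and d mod 4 = 1.
d = 1 mod 4 (O_K = Z[(1+sqrt(d))/2]), so disc(K) = d = -399

-399


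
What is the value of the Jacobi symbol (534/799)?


Compute (534/799) via quadratic reciprocity:
  pull out 2: (2/799) = +1  (since 799 mod 8 = 7)
  reciprocity: (267/799) -> -(799/267)
  reduce: (265/267)
  reciprocity: (265/267) -> +(267/265)
  reduce: (2/265)
  pull out 2: (2/265) = +1  (since 265 mod 8 = 1)
  (1/265) = 1
Product of signs = -1

-1


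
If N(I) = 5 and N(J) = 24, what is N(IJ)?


N(IJ) = N(I) * N(J)
= 5 * 24
= 120

120


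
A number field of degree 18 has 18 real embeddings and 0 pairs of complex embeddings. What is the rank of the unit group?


By Dirichlet's unit theorem:
rank = r1 + r2 - 1
= 18 + 0 - 1
= 17

17


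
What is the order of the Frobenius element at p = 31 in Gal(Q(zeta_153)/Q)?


The Frobenius at p in Gal(Q(zeta_n)/Q) = (Z/nZ)* is the class of p, so its order is ord_153(31), the smallest k >= 1 with 31^k = 1 mod 153.
n = 153 = 3^2 * 17, phi(153) = 96; the order divides phi(n).
Divisors of 96: 1, 2, 3, 4, 6, 8, 12, 16, 24, 32, 48, 96
Repeated squaring mod 153: 31^1 = 31, 31^2 = 43, 31^4 = 13, 31^8 = 16, 31^16 = 103, 31^32 = 52, 31^64 = 103
Test divisors in increasing order:
  k=1: 31^1 = 31 mod 153
  k=2: 31^2 = 43 mod 153
  k=3: 31^3 = 43 * 31 = 109 mod 153
  k=4: 31^4 = 13 mod 153
  k=6: 31^6 = 13 * 43 = 100 mod 153
  k=8: 31^8 = 16 mod 153
  k=12: 31^12 = 16 * 13 = 55 mod 153
  k=16: 31^16 = 103 mod 153
  k=24: 31^24 = 103 * 16 = 118 mod 153
  k=32: 31^32 = 52 mod 153
  k=48: 31^48 = 52 * 103 = 1 mod 153  <- first divisor giving 1
Order = 48

48


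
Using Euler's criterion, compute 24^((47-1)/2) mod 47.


p = 47 is prime and the exponent is (p-1)/2 = 23, so by Euler's criterion 24^23 = (24/47) = +1 or -1 mod 47.
Compute by square-and-multiply:
  23 = 16 + 4 + 2 + 1 (binary 10111)
  Repeated squaring mod 47: 24^1 = 24, 24^2 = 12, 24^4 = 3, 24^8 = 9, 24^16 = 34
  24^23 = 24^16 * 24^4 * 24^2 * 24^1 = 34 * 3 * 12 * 24 mod 47
    34 * 3 = 102 = 8 mod 47
    8 * 12 = 96 = 2 mod 47
    2 * 24 = 48 = 1 mod 47
  24^23 = 1 mod 47
Result 1: 24 is a quadratic residue mod 47.
24^23 mod 47 = 1

1


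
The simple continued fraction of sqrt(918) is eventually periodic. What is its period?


Run the CF algorithm for sqrt(918).
a_0 = floor(sqrt(918)) = 30; set m_0=0, q_0=1.
Recurrence: m' = q*a - m,  q' = (d - m'^2)/q,  a' = floor((a_0 + m')/q').
  step 1: m=30, q=18, a=3
  step 2: m=24, q=19, a=2
  step 3: m=14, q=38, a=1
  step 4: m=24, q=9, a=6
  step 5: m=30, q=2, a=30
  step 6: m=30, q=9, a=6
  step 7: m=24, q=38, a=1
  step 8: m=14, q=19, a=2
  step 9: m=24, q=18, a=3
  step 10: m=30, q=1, a=60
a_10 = 2*a_0 = 60, so the period closes here.
sqrt(918) = [30; 3, 2, 1, 6, 30, 6, 1, 2, 3, 60]
Period length = 10

10


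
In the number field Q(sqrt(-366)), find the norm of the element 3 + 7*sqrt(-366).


N(a + b*sqrt(d)) = a^2 - d*b^2
= (3)^2 - (-366)*(7)^2
= 9 + 17934
= 17943

17943


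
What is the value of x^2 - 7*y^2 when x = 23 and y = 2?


x^2 - d*y^2
= 23^2 - 7*2^2
= 529 - 28
= 501

501


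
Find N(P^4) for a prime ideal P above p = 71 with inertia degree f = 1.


N(P^a) = p^(a*f)
= 71^(4*1)
= 71^4
= 25411681

25411681


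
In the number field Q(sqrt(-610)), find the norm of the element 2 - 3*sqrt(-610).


N(a + b*sqrt(d)) = a^2 - d*b^2
= (2)^2 - (-610)*(-3)^2
= 4 + 5490
= 5494

5494


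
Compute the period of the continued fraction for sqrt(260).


Run the CF algorithm for sqrt(260).
a_0 = floor(sqrt(260)) = 16; set m_0=0, q_0=1.
Recurrence: m' = q*a - m,  q' = (d - m'^2)/q,  a' = floor((a_0 + m')/q').
  step 1: m=16, q=4, a=8
  step 2: m=16, q=1, a=32
a_2 = 2*a_0 = 32, so the period closes here.
sqrt(260) = [16; 8, 32]
Period length = 2

2


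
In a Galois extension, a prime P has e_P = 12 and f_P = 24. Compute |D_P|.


|D_P| = e * f
= 12 * 24
= 288

288


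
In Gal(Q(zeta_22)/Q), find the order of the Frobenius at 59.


The Frobenius at p in Gal(Q(zeta_n)/Q) = (Z/nZ)* is the class of p, so its order is ord_22(59), the smallest k >= 1 with 59^k = 1 mod 22.
n = 22 = 2 * 11, phi(22) = 10; the order divides phi(n).
Divisors of 10: 1, 2, 5, 10
Repeated squaring mod 22: 59^1 = 15, 59^2 = 5, 59^4 = 3, 59^8 = 9
Test divisors in increasing order:
  k=1: 59^1 = 15 mod 22
  k=2: 59^2 = 5 mod 22
  k=5: 59^5 = 3 * 15 = 1 mod 22  <- first divisor giving 1
Order = 5

5


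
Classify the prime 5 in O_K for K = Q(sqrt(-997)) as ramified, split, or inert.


K = Q(sqrt(-997)). Since d mod 4 = 3, disc(K) = -3988.
Check p | disc: -3988 mod 5 = 2.
p does not divide disc. Compute Legendre symbol (d/p):
3^((5-1)/2) mod 5 = -1
(d/p) = -1, so p is inert: (p) stays prime with e=1, f=2, g=1.
Therefore p is inert.

inert


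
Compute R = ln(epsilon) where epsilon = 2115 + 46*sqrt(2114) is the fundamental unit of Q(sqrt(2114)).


epsilon = 2115 + 46*sqrt(2114)
= 4229.9998
R = ln(4229.9998)
= 8.3500

8.3500


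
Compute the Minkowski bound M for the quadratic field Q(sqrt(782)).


d = 782, d mod 4 = 2, so disc(K) = 4d = 3128; |disc(K)| = 3128
Real quadratic field, so n = 2, s = r2 = 0, r1 = 2
M = (n!/n^n) * (4/pi)^s * sqrt(|disc(K)|) = (2!/2^2) * (4/pi)^0 * sqrt(3128)
= 0.5 * 1.000000 * 55.928526
= 27.9643

27.9643


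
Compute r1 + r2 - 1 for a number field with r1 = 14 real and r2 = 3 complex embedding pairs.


By Dirichlet's unit theorem:
rank = r1 + r2 - 1
= 14 + 3 - 1
= 16

16


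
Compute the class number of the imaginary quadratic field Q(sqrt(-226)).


K = Q(sqrt(-226)). d mod 4 = 2, so D = disc(K) = 4d = -904
h(K) equals the number of primitive reduced positive-definite forms (a, b, c) = a*x^2 + b*x*y + c*y^2 with b^2 - 4ac = D,
where reduced means |b| <= a <= c, with b >= 0 whenever |b| = a or a = c, and primitive means gcd(a, b, c) = 1.
Reduced forces 3a^2 <= |D| = 904, so 1 <= a <= 17; b must have the parity of D, and c = (b^2 - D)/(4a) must be an integer >= a.
Enumerate a = 1..17, b in [-a, a]:
  a=1: (1, 0, 226)  [1]
  a=2: (2, 0, 113)  [1]
  a=3..4: none
  a=5: (5, -4, 46), (5, 4, 46)  [2]
  a=6..9: none
  a=10: (10, -4, 23), (10, 4, 23)  [2]
  a=11: (11, -8, 22), (11, 8, 22)  [2]
  a=12..17: none
Total reduced forms: 1 + 1 + 2 + 2 + 2 = 8
h = 8

8


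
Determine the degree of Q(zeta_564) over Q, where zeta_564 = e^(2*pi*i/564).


The degree equals Euler's totient phi(564).
564 = 2^2 * 3 * 47
phi(564) = 184

184


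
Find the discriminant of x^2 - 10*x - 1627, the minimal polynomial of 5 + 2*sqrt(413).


The element 5 + 2*sqrt(413) has minimal polynomial:
x^2 - 10*x - 1627
Discriminant = (-10)^2 - 4*(-1627)
= 100 + 6508
= 6608

6608


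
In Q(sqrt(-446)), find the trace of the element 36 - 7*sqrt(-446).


Tr(a + b*sqrt(d)) = (a + b*sqrt(d)) + (a - b*sqrt(d)) = 2a
= 2 * (36)
= 72

72


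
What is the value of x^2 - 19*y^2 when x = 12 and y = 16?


x^2 - d*y^2
= 12^2 - 19*16^2
= 144 - 4864
= -4720

-4720


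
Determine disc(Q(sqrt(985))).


For K = Q(sqrt(d)) with d squarefree: disc(K) = d if d = 1 mod 4, and disc(K) = 4d if d = 2 or 3 mod 4.
Here d = 985, and d mod 4 = 1.
d = 1 mod 4 (O_K = Z[(1+sqrt(d))/2]), so disc(K) = d = 985

985


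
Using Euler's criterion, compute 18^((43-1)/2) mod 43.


p = 43 is prime and the exponent is (p-1)/2 = 21, so by Euler's criterion 18^21 = (18/43) = +1 or -1 mod 43.
Compute by square-and-multiply:
  21 = 16 + 4 + 1 (binary 10101)
  Repeated squaring mod 43: 18^1 = 18, 18^2 = 23, 18^4 = 13, 18^8 = 40, 18^16 = 9
  18^21 = 18^16 * 18^4 * 18^1 = 9 * 13 * 18 mod 43
    9 * 13 = 117 = 31 mod 43
    31 * 18 = 558 = 42 mod 43
  18^21 = 42 mod 43
Result 42 = p - 1 = -1 mod 43: 18 is a quadratic non-residue mod 43. As a residue in [0, p-1] the value is 42.
18^21 mod 43 = 42

42


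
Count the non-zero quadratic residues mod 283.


For prime p, the number of non-zero quadratic residues is (p-1)/2.
= (283-1)/2
= 141

141


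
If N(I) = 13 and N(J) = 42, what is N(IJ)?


N(IJ) = N(I) * N(J)
= 13 * 42
= 546

546


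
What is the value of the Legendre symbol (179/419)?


p = 419 is prime, so compute (179/419) with the reciprocity algorithm (Jacobi-symbol steps: pull out 2s via (2/n), flip via reciprocity, reduce):
  reciprocity: (179/419) -> -(419/179)
  reduce: (61/179)
  reciprocity: (61/179) -> +(179/61)
  reduce: (57/61)
  reciprocity: (57/61) -> +(61/57)
  reduce: (4/57)
  pull out 2: (2/57) = +1  (since 57 mod 8 = 1)
  pull out 2: (2/57) = +1  (since 57 mod 8 = 1)
  (1/57) = 1
Product of signs = -1
(179/419) = -1

-1


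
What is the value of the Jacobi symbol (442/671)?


Compute (442/671) via quadratic reciprocity:
  pull out 2: (2/671) = +1  (since 671 mod 8 = 7)
  reciprocity: (221/671) -> +(671/221)
  reduce: (8/221)
  pull out 2: (2/221) = -1  (since 221 mod 8 = 5)
  pull out 2: (2/221) = -1  (since 221 mod 8 = 5)
  pull out 2: (2/221) = -1  (since 221 mod 8 = 5)
  (1/221) = 1
Product of signs = -1

-1


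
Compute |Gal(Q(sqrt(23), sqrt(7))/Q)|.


The 2 square roots of distinct primes are multiplicatively independent over Q,
so [K:Q] = 2^2 and Gal(K/Q) is isomorphic to (Z/2Z)^2.
|Gal| = 2^2 = 4

4


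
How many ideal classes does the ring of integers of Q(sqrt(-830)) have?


K = Q(sqrt(-830)). d mod 4 = 2, so D = disc(K) = 4d = -3320
h(K) equals the number of primitive reduced positive-definite forms (a, b, c) = a*x^2 + b*x*y + c*y^2 with b^2 - 4ac = D,
where reduced means |b| <= a <= c, with b >= 0 whenever |b| = a or a = c, and primitive means gcd(a, b, c) = 1.
Reduced forces 3a^2 <= |D| = 3320, so 1 <= a <= 33; b must have the parity of D, and c = (b^2 - D)/(4a) must be an integer >= a.
Enumerate a = 1..33, b in [-a, a]:
  a=1: (1, 0, 830)  [1]
  a=2: (2, 0, 415)  [1]
  a=3: (3, -2, 277), (3, 2, 277)  [2]
  a=4: none
  a=5: (5, 0, 166)  [1]
  a=6: (6, -4, 139), (6, 4, 139)  [2]
  a=7..8: none
  a=9: (9, -8, 94), (9, 8, 94)  [2]
  a=10: (10, 0, 83)  [1]
  a=11..14: none
  a=15: (15, -10, 57), (15, 10, 57)  [2]
  a=16..17: none
  a=18: (18, -8, 47), (18, 8, 47)  [2]
  a=19: (19, -10, 45), (19, 10, 45)  [2]
  a=20..26: none
  a=27: (27, -26, 37), (27, 26, 37)  [2]
  a=28..29: none
  a=30: (30, -20, 31), (30, 20, 31)  [2]
  a=31..33: none
Total reduced forms: 1 + 1 + 2 + 1 + 2 + 2 + 1 + 2 + 2 + 2 + 2 + 2 = 20
h = 20

20


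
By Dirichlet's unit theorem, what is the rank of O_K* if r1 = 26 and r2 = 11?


By Dirichlet's unit theorem:
rank = r1 + r2 - 1
= 26 + 11 - 1
= 36

36


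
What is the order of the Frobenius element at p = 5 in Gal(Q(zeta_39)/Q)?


The Frobenius at p in Gal(Q(zeta_n)/Q) = (Z/nZ)* is the class of p, so its order is ord_39(5), the smallest k >= 1 with 5^k = 1 mod 39.
n = 39 = 3 * 13, phi(39) = 24; the order divides phi(n).
Divisors of 24: 1, 2, 3, 4, 6, 8, 12, 24
Repeated squaring mod 39: 5^1 = 5, 5^2 = 25, 5^4 = 1, 5^8 = 1, 5^16 = 1
Test divisors in increasing order:
  k=1: 5^1 = 5 mod 39
  k=2: 5^2 = 25 mod 39
  k=3: 5^3 = 25 * 5 = 8 mod 39
  k=4: 5^4 = 1 mod 39  <- first divisor giving 1
Order = 4

4


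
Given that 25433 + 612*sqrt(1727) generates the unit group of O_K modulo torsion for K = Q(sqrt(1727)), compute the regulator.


epsilon = 25433 + 612*sqrt(1727)
= 50866.0000
R = ln(50866.0000)
= 10.8370

10.8370


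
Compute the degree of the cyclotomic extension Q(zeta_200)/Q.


The degree equals Euler's totient phi(200).
200 = 2^3 * 5^2
phi(200) = 80

80


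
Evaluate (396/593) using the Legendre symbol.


p = 593 is prime, so compute (396/593) with the reciprocity algorithm (Jacobi-symbol steps: pull out 2s via (2/n), flip via reciprocity, reduce):
  pull out 2: (2/593) = +1  (since 593 mod 8 = 1)
  pull out 2: (2/593) = +1  (since 593 mod 8 = 1)
  reciprocity: (99/593) -> +(593/99)
  reduce: (98/99)
  pull out 2: (2/99) = -1  (since 99 mod 8 = 3)
  reciprocity: (49/99) -> +(99/49)
  reduce: (1/49)
  (1/49) = 1
Product of signs = -1
(396/593) = -1

-1


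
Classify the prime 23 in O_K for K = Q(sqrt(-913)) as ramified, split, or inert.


K = Q(sqrt(-913)). Since d mod 4 = 3, disc(K) = -3652.
Check p | disc: -3652 mod 23 = 5.
p does not divide disc. Compute Legendre symbol (d/p):
7^((23-1)/2) mod 23 = -1
(d/p) = -1, so p is inert: (p) stays prime with e=1, f=2, g=1.
Therefore p is inert.

inert


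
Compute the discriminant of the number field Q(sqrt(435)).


For K = Q(sqrt(d)) with d squarefree: disc(K) = d if d = 1 mod 4, and disc(K) = 4d if d = 2 or 3 mod 4.
Here d = 435, and d mod 4 = 3.
d = 3 mod 4, not 1 (O_K = Z[sqrt(d)]), so disc(K) = 4d = 4 * (435) = 1740

1740


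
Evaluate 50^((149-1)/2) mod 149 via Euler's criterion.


p = 149 is prime and the exponent is (p-1)/2 = 74, so by Euler's criterion 50^74 = (50/149) = +1 or -1 mod 149.
Compute by square-and-multiply:
  74 = 64 + 8 + 2 (binary 1001010)
  Repeated squaring mod 149: 50^1 = 50, 50^2 = 116, 50^4 = 46, 50^8 = 30, 50^16 = 6, 50^32 = 36, 50^64 = 104
  50^74 = 50^64 * 50^8 * 50^2 = 104 * 30 * 116 mod 149
    104 * 30 = 3120 = 140 mod 149
    140 * 116 = 16240 = 148 mod 149
  50^74 = 148 mod 149
Result 148 = p - 1 = -1 mod 149: 50 is a quadratic non-residue mod 149. As a residue in [0, p-1] the value is 148.
50^74 mod 149 = 148

148


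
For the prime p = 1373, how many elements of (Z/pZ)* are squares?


For prime p, the number of non-zero quadratic residues is (p-1)/2.
= (1373-1)/2
= 686

686


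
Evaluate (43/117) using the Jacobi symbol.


Compute (43/117) via quadratic reciprocity:
  reciprocity: (43/117) -> +(117/43)
  reduce: (31/43)
  reciprocity: (31/43) -> -(43/31)
  reduce: (12/31)
  pull out 2: (2/31) = +1  (since 31 mod 8 = 7)
  pull out 2: (2/31) = +1  (since 31 mod 8 = 7)
  reciprocity: (3/31) -> -(31/3)
  reduce: (1/3)
  (1/3) = 1
Product of signs = 1

1


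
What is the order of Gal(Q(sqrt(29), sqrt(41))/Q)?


The 2 square roots of distinct primes are multiplicatively independent over Q,
so [K:Q] = 2^2 and Gal(K/Q) is isomorphic to (Z/2Z)^2.
|Gal| = 2^2 = 4

4


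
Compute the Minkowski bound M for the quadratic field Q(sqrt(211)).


d = 211, d mod 4 = 3, so disc(K) = 4d = 844; |disc(K)| = 844
Real quadratic field, so n = 2, s = r2 = 0, r1 = 2
M = (n!/n^n) * (4/pi)^s * sqrt(|disc(K)|) = (2!/2^2) * (4/pi)^0 * sqrt(844)
= 0.5 * 1.000000 * 29.051678
= 14.5258

14.5258


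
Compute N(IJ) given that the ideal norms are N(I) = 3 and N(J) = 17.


N(IJ) = N(I) * N(J)
= 3 * 17
= 51

51


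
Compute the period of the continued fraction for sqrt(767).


Run the CF algorithm for sqrt(767).
a_0 = floor(sqrt(767)) = 27; set m_0=0, q_0=1.
Recurrence: m' = q*a - m,  q' = (d - m'^2)/q,  a' = floor((a_0 + m')/q').
  step 1: m=27, q=38, a=1
  step 2: m=11, q=17, a=2
  step 3: m=23, q=14, a=3
  step 4: m=19, q=29, a=1
  step 5: m=10, q=23, a=1
  step 6: m=13, q=26, a=1
  step 7: m=13, q=23, a=1
  step 8: m=10, q=29, a=1
  step 9: m=19, q=14, a=3
  step 10: m=23, q=17, a=2
  step 11: m=11, q=38, a=1
  step 12: m=27, q=1, a=54
a_12 = 2*a_0 = 54, so the period closes here.
sqrt(767) = [27; 1, 2, 3, 1, 1, 1, 1, 1, 3, 2, 1, 54]
Period length = 12

12


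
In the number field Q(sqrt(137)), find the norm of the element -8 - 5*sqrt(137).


N(a + b*sqrt(d)) = a^2 - d*b^2
= (-8)^2 - (137)*(-5)^2
= 64 - 3425
= -3361

-3361


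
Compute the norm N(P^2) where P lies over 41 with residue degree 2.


N(P^a) = p^(a*f)
= 41^(2*2)
= 41^4
= 2825761

2825761


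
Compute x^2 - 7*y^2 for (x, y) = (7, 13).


x^2 - d*y^2
= 7^2 - 7*13^2
= 49 - 1183
= -1134

-1134


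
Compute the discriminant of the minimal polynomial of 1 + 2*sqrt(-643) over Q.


The element 1 + 2*sqrt(-643) has minimal polynomial:
x^2 - 2*x + 2573
Discriminant = (-2)^2 - 4*(2573)
= 4 - 10292
= -10288

-10288


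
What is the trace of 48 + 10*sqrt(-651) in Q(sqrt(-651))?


Tr(a + b*sqrt(d)) = (a + b*sqrt(d)) + (a - b*sqrt(d)) = 2a
= 2 * (48)
= 96

96


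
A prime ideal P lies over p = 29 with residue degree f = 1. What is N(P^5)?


N(P^a) = p^(a*f)
= 29^(5*1)
= 29^5
= 20511149

20511149


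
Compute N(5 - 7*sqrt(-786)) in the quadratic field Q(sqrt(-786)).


N(a + b*sqrt(d)) = a^2 - d*b^2
= (5)^2 - (-786)*(-7)^2
= 25 + 38514
= 38539

38539


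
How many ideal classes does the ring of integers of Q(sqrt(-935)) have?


K = Q(sqrt(-935)). d mod 4 = 1, so D = disc(K) = d = -935
h(K) equals the number of primitive reduced positive-definite forms (a, b, c) = a*x^2 + b*x*y + c*y^2 with b^2 - 4ac = D,
where reduced means |b| <= a <= c, with b >= 0 whenever |b| = a or a = c, and primitive means gcd(a, b, c) = 1.
Reduced forces 3a^2 <= |D| = 935, so 1 <= a <= 17; b must have the parity of D, and c = (b^2 - D)/(4a) must be an integer >= a.
Enumerate a = 1..17, b in [-a, a]:
  a=1: (1, 1, 234)  [1]
  a=2: (2, -1, 117), (2, 1, 117)  [2]
  a=3: (3, -1, 78), (3, 1, 78)  [2]
  a=4: (4, -3, 59), (4, 3, 59)  [2]
  a=5: (5, 5, 48)  [1]
  a=6: (6, -5, 40), (6, -1, 39), (6, 1, 39), (6, 5, 40)  [4]
  a=7: none
  a=8: (8, -5, 30), (8, 5, 30)  [2]
  a=9: (9, -1, 26), (9, 1, 26)  [2]
  a=10: (10, -5, 24), (10, 5, 24)  [2]
  a=11: (11, 11, 24)  [1]
  a=12: (12, -11, 22), (12, -5, 20), (12, 5, 20), (12, 11, 22)  [4]
  a=13: (13, -1, 18), (13, 1, 18)  [2]
  a=14: none
  a=15: (15, -5, 16), (15, 5, 16)  [2]
  a=16: none
  a=17: (17, 17, 18)  [1]
Total reduced forms: 1 + 2 + 2 + 2 + 1 + 4 + 2 + 2 + 2 + 1 + 4 + 2 + 2 + 1 = 28
h = 28

28


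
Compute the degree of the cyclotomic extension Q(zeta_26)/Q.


The degree equals Euler's totient phi(26).
26 = 2 * 13
phi(26) = 12

12


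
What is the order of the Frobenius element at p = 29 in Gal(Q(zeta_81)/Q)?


The Frobenius at p in Gal(Q(zeta_n)/Q) = (Z/nZ)* is the class of p, so its order is ord_81(29), the smallest k >= 1 with 29^k = 1 mod 81.
n = 81 = 3^4, phi(81) = 54; the order divides phi(n).
Divisors of 54: 1, 2, 3, 6, 9, 18, 27, 54
Repeated squaring mod 81: 29^1 = 29, 29^2 = 31, 29^4 = 70, 29^8 = 40, 29^16 = 61, 29^32 = 76
Test divisors in increasing order:
  k=1: 29^1 = 29 mod 81
  k=2: 29^2 = 31 mod 81
  k=3: 29^3 = 31 * 29 = 8 mod 81
  k=6: 29^6 = 70 * 31 = 64 mod 81
  k=9: 29^9 = 40 * 29 = 26 mod 81
  k=18: 29^18 = 61 * 31 = 28 mod 81
  k=27: 29^27 = 61 * 40 * 31 * 29 = 80 mod 81
  k=54: 29^54 = 76 * 61 * 70 * 31 = 1 mod 81  <- first divisor giving 1
Order = 54

54


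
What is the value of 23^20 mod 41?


p = 41 is prime and the exponent is (p-1)/2 = 20, so by Euler's criterion 23^20 = (23/41) = +1 or -1 mod 41.
Compute by square-and-multiply:
  20 = 16 + 4 (binary 10100)
  Repeated squaring mod 41: 23^1 = 23, 23^2 = 37, 23^4 = 16, 23^8 = 10, 23^16 = 18
  23^20 = 23^16 * 23^4 = 18 * 16 mod 41
    18 * 16 = 288 = 1 mod 41
  23^20 = 1 mod 41
Result 1: 23 is a quadratic residue mod 41.
23^20 mod 41 = 1

1


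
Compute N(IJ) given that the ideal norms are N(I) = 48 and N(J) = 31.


N(IJ) = N(I) * N(J)
= 48 * 31
= 1488

1488


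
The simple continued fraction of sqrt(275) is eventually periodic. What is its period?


Run the CF algorithm for sqrt(275).
a_0 = floor(sqrt(275)) = 16; set m_0=0, q_0=1.
Recurrence: m' = q*a - m,  q' = (d - m'^2)/q,  a' = floor((a_0 + m')/q').
  step 1: m=16, q=19, a=1
  step 2: m=3, q=14, a=1
  step 3: m=11, q=11, a=2
  step 4: m=11, q=14, a=1
  step 5: m=3, q=19, a=1
  step 6: m=16, q=1, a=32
a_6 = 2*a_0 = 32, so the period closes here.
sqrt(275) = [16; 1, 1, 2, 1, 1, 32]
Period length = 6

6


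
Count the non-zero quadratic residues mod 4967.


For prime p, the number of non-zero quadratic residues is (p-1)/2.
= (4967-1)/2
= 2483

2483


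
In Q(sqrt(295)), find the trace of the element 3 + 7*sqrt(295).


Tr(a + b*sqrt(d)) = (a + b*sqrt(d)) + (a - b*sqrt(d)) = 2a
= 2 * (3)
= 6

6


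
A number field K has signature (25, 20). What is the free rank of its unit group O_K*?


By Dirichlet's unit theorem:
rank = r1 + r2 - 1
= 25 + 20 - 1
= 44

44


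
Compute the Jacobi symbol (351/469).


Compute (351/469) via quadratic reciprocity:
  reciprocity: (351/469) -> +(469/351)
  reduce: (118/351)
  pull out 2: (2/351) = +1  (since 351 mod 8 = 7)
  reciprocity: (59/351) -> -(351/59)
  reduce: (56/59)
  pull out 2: (2/59) = -1  (since 59 mod 8 = 3)
  pull out 2: (2/59) = -1  (since 59 mod 8 = 3)
  pull out 2: (2/59) = -1  (since 59 mod 8 = 3)
  reciprocity: (7/59) -> -(59/7)
  reduce: (3/7)
  reciprocity: (3/7) -> -(7/3)
  reduce: (1/3)
  (1/3) = 1
Product of signs = 1

1


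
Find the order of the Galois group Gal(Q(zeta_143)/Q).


|Gal(Q(zeta_143)/Q)| = phi(143)
= 120

120


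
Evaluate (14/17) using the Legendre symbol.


p = 17 is prime, so compute (14/17) with the reciprocity algorithm (Jacobi-symbol steps: pull out 2s via (2/n), flip via reciprocity, reduce):
  pull out 2: (2/17) = +1  (since 17 mod 8 = 1)
  reciprocity: (7/17) -> +(17/7)
  reduce: (3/7)
  reciprocity: (3/7) -> -(7/3)
  reduce: (1/3)
  (1/3) = 1
Product of signs = -1
(14/17) = -1

-1


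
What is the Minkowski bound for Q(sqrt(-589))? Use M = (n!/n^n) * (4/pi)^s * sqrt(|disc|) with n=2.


d = -589, d mod 4 = 3, so disc(K) = 4d = -2356; |disc(K)| = 2356
Imaginary quadratic field, so n = 2, s = r2 = 1, r1 = 0
M = (n!/n^n) * (4/pi)^s * sqrt(|disc(K)|) = (2!/2^2) * (4/pi)^1 * sqrt(2356)
= 0.5 * 1.273240 * 48.538644
= 30.9007

30.9007


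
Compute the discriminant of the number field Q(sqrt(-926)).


For K = Q(sqrt(d)) with d squarefree: disc(K) = d if d = 1 mod 4, and disc(K) = 4d if d = 2 or 3 mod 4.
Here d = -926, and d mod 4 = 2.
d = 2 mod 4, not 1 (O_K = Z[sqrt(d)]), so disc(K) = 4d = 4 * (-926) = -3704

-3704


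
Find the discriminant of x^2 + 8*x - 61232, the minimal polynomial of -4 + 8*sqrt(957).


The element -4 + 8*sqrt(957) has minimal polynomial:
x^2 + 8*x - 61232
Discriminant = (8)^2 - 4*(-61232)
= 64 + 244928
= 244992

244992


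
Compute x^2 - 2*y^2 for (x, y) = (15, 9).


x^2 - d*y^2
= 15^2 - 2*9^2
= 225 - 162
= 63

63


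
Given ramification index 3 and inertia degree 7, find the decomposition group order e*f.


|D_P| = e * f
= 3 * 7
= 21

21


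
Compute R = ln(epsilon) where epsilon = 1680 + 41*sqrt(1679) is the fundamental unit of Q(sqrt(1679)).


epsilon = 1680 + 41*sqrt(1679)
= 3359.9997
R = ln(3359.9997)
= 8.1197

8.1197


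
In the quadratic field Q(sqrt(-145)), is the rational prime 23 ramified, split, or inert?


K = Q(sqrt(-145)). Since d mod 4 = 3, disc(K) = -580.
Check p | disc: -580 mod 23 = 18.
p does not divide disc. Compute Legendre symbol (d/p):
16^((23-1)/2) mod 23 = 1
(d/p) = 1, so p splits: (p) = P*P' with e=1, f=1, g=2.
Therefore p is split.

split


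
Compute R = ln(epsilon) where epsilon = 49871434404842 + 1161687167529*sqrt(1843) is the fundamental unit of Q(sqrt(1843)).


epsilon = 49871434404842 + 1161687167529*sqrt(1843)
= 9.9743e+13
R = ln(9.9743e+13)
= 32.2336

32.2336


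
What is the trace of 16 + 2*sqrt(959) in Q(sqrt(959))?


Tr(a + b*sqrt(d)) = (a + b*sqrt(d)) + (a - b*sqrt(d)) = 2a
= 2 * (16)
= 32

32


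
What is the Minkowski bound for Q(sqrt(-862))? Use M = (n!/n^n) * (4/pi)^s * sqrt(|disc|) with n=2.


d = -862, d mod 4 = 2, so disc(K) = 4d = -3448; |disc(K)| = 3448
Imaginary quadratic field, so n = 2, s = r2 = 1, r1 = 0
M = (n!/n^n) * (4/pi)^s * sqrt(|disc(K)|) = (2!/2^2) * (4/pi)^1 * sqrt(3448)
= 0.5 * 1.273240 * 58.719673
= 37.3821

37.3821


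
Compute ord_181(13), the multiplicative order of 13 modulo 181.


We want ord_181(13), the smallest k >= 1 with 13^k = 1 mod 181.
n = 181 = 181, phi(181) = 180; the order divides phi(n).
Divisors of 180: 1, 2, 3, 4, 5, 6, 9, 10, 12, 15, 18, 20, 30, 36, 45, 60, 90, 180
Repeated squaring mod 181: 13^1 = 13, 13^2 = 169, 13^4 = 144, 13^8 = 102, 13^16 = 87, 13^32 = 148, 13^64 = 3, 13^128 = 9
Test divisors in increasing order:
  k=1: 13^1 = 13 mod 181
  k=2: 13^2 = 169 mod 181
  k=3: 13^3 = 169 * 13 = 25 mod 181
  k=4: 13^4 = 144 mod 181
  k=5: 13^5 = 144 * 13 = 62 mod 181
  k=6: 13^6 = 144 * 169 = 82 mod 181
  k=9: 13^9 = 102 * 13 = 59 mod 181
  k=10: 13^10 = 102 * 169 = 43 mod 181
  k=12: 13^12 = 102 * 144 = 27 mod 181
  k=15: 13^15 = 102 * 144 * 169 * 13 = 132 mod 181
  k=18: 13^18 = 87 * 169 = 42 mod 181
  k=20: 13^20 = 87 * 144 = 39 mod 181
  k=30: 13^30 = 87 * 102 * 144 * 169 = 48 mod 181
  k=36: 13^36 = 148 * 144 = 135 mod 181
  k=45: 13^45 = 148 * 102 * 144 * 13 = 1 mod 181  <- first divisor giving 1
Order = 45

45


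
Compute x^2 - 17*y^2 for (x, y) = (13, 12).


x^2 - d*y^2
= 13^2 - 17*12^2
= 169 - 2448
= -2279

-2279


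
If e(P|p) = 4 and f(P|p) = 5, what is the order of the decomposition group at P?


|D_P| = e * f
= 4 * 5
= 20

20


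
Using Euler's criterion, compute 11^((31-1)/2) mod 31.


p = 31 is prime and the exponent is (p-1)/2 = 15, so by Euler's criterion 11^15 = (11/31) = +1 or -1 mod 31.
Compute by square-and-multiply:
  15 = 8 + 4 + 2 + 1 (binary 1111)
  Repeated squaring mod 31: 11^1 = 11, 11^2 = 28, 11^4 = 9, 11^8 = 19
  11^15 = 11^8 * 11^4 * 11^2 * 11^1 = 19 * 9 * 28 * 11 mod 31
    19 * 9 = 171 = 16 mod 31
    16 * 28 = 448 = 14 mod 31
    14 * 11 = 154 = 30 mod 31
  11^15 = 30 mod 31
Result 30 = p - 1 = -1 mod 31: 11 is a quadratic non-residue mod 31. As a residue in [0, p-1] the value is 30.
11^15 mod 31 = 30

30


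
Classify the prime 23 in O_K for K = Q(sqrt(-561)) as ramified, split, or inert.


K = Q(sqrt(-561)). Since d mod 4 = 3, disc(K) = -2244.
Check p | disc: -2244 mod 23 = 10.
p does not divide disc. Compute Legendre symbol (d/p):
14^((23-1)/2) mod 23 = -1
(d/p) = -1, so p is inert: (p) stays prime with e=1, f=2, g=1.
Therefore p is inert.

inert


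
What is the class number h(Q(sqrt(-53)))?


K = Q(sqrt(-53)). d mod 4 = 3, so D = disc(K) = 4d = -212
h(K) equals the number of primitive reduced positive-definite forms (a, b, c) = a*x^2 + b*x*y + c*y^2 with b^2 - 4ac = D,
where reduced means |b| <= a <= c, with b >= 0 whenever |b| = a or a = c, and primitive means gcd(a, b, c) = 1.
Reduced forces 3a^2 <= |D| = 212, so 1 <= a <= 8; b must have the parity of D, and c = (b^2 - D)/(4a) must be an integer >= a.
Enumerate a = 1..8, b in [-a, a]:
  a=1: (1, 0, 53)  [1]
  a=2: (2, 2, 27)  [1]
  a=3: (3, -2, 18), (3, 2, 18)  [2]
  a=4..5: none
  a=6: (6, -2, 9), (6, 2, 9)  [2]
  a=7..8: none
Total reduced forms: 1 + 1 + 2 + 2 = 6
h = 6

6
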